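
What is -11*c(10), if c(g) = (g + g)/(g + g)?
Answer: -11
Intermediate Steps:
c(g) = 1 (c(g) = (2*g)/((2*g)) = (2*g)*(1/(2*g)) = 1)
-11*c(10) = -11*1 = -11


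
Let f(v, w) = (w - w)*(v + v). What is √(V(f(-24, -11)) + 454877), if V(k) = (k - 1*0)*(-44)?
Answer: √454877 ≈ 674.45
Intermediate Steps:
f(v, w) = 0 (f(v, w) = 0*(2*v) = 0)
V(k) = -44*k (V(k) = (k + 0)*(-44) = k*(-44) = -44*k)
√(V(f(-24, -11)) + 454877) = √(-44*0 + 454877) = √(0 + 454877) = √454877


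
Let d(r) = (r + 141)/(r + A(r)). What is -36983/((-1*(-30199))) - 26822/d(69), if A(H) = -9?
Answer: -1620254037/211393 ≈ -7664.7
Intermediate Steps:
d(r) = (141 + r)/(-9 + r) (d(r) = (r + 141)/(r - 9) = (141 + r)/(-9 + r))
-36983/((-1*(-30199))) - 26822/d(69) = -36983/((-1*(-30199))) - 26822*(-9 + 69)/(141 + 69) = -36983/30199 - 26822/(210/60) = -36983*1/30199 - 26822/((1/60)*210) = -36983/30199 - 26822/7/2 = -36983/30199 - 26822*2/7 = -36983/30199 - 53644/7 = -1620254037/211393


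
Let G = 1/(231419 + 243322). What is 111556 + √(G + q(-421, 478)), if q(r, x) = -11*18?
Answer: 111556 + I*√550926480337/52749 ≈ 1.1156e+5 + 14.071*I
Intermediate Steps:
G = 1/474741 ≈ 2.1064e-6
q(r, x) = -198
111556 + √(G + q(-421, 478)) = 111556 + √(1/474741 - 198) = 111556 + √(-93998717/474741) = 111556 + I*√550926480337/52749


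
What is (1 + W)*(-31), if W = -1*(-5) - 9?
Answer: 93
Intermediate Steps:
W = -4 (W = 5 - 9 = -4)
(1 + W)*(-31) = (1 - 4)*(-31) = -3*(-31) = 93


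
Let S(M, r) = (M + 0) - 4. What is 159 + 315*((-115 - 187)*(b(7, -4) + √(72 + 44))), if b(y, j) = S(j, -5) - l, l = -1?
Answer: 666069 - 190260*√29 ≈ -3.5851e+5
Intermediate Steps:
S(M, r) = -4 + M (S(M, r) = M - 4 = -4 + M)
b(y, j) = -3 + j (b(y, j) = (-4 + j) - 1*(-1) = (-4 + j) + 1 = -3 + j)
159 + 315*((-115 - 187)*(b(7, -4) + √(72 + 44))) = 159 + 315*((-115 - 187)*((-3 - 4) + √(72 + 44))) = 159 + 315*(-302*(-7 + √116)) = 159 + 315*(-302*(-7 + 2*√29)) = 159 + 315*(2114 - 604*√29) = 159 + (665910 - 190260*√29) = 666069 - 190260*√29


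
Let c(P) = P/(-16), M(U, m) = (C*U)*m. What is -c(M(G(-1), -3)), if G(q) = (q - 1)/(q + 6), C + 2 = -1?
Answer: -9/40 ≈ -0.22500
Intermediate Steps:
C = -3 (C = -2 - 1 = -3)
G(q) = (-1 + q)/(6 + q)
M(U, m) = -3*U*m (M(U, m) = (-3*U)*m = -3*U*m)
c(P) = -P/16 (c(P) = P*(-1/16) = -P/16)
-c(M(G(-1), -3)) = -(-1)*(-3*(-1 - 1)/(6 - 1)*(-3))/16 = -(-1)*(-3*-2/5*(-3))/16 = -(-1)*(-3*(1/5)*(-2)*(-3))/16 = -(-1)*(-3*(-2/5)*(-3))/16 = -(-1)*(-18)/(16*5) = -1*9/40 = -9/40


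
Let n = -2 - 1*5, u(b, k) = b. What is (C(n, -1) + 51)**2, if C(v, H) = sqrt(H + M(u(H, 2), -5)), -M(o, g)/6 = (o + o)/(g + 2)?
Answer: (51 + I*sqrt(5))**2 ≈ 2596.0 + 228.08*I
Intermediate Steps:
n = -7 (n = -2 - 5 = -7)
M(o, g) = -12*o/(2 + g) (M(o, g) = -6*(o + o)/(g + 2) = -6*2*o/(2 + g) = -12*o/(2 + g))
C(v, H) = sqrt(5)*sqrt(H) (C(v, H) = sqrt(H - 12*H/(2 - 5)) = sqrt(H - 12*H/(-3)) = sqrt(H - 12*H*(-1/3)) = sqrt(H + 4*H) = sqrt(5*H) = sqrt(5)*sqrt(H))
(C(n, -1) + 51)**2 = (sqrt(5)*sqrt(-1) + 51)**2 = (sqrt(5)*I + 51)**2 = (I*sqrt(5) + 51)**2 = (51 + I*sqrt(5))**2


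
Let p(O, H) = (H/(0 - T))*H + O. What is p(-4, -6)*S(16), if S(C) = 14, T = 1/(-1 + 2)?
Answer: -560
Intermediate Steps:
T = 1 (T = 1/1 = 1)
p(O, H) = O - H² (p(O, H) = (H/(0 - 1*1))*H + O = (H/(0 - 1))*H + O = (H/(-1))*H + O = (H*(-1))*H + O = (-H)*H + O = -H² + O = O - H²)
p(-4, -6)*S(16) = (-4 - 1*(-6)²)*14 = (-4 - 1*36)*14 = (-4 - 36)*14 = -40*14 = -560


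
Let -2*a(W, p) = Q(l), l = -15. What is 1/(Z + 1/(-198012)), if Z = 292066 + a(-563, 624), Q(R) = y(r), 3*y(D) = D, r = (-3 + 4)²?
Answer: 66004/19277513263 ≈ 3.4239e-6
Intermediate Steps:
r = 1 (r = 1² = 1)
y(D) = D/3
Q(R) = ⅓ (Q(R) = (⅓)*1 = ⅓)
a(W, p) = -⅙ (a(W, p) = -½*⅓ = -⅙)
Z = 1752395/6 (Z = 292066 - ⅙ = 1752395/6 ≈ 2.9207e+5)
1/(Z + 1/(-198012)) = 1/(1752395/6 + 1/(-198012)) = 1/(1752395/6 - 1/198012) = 1/(19277513263/66004) = 66004/19277513263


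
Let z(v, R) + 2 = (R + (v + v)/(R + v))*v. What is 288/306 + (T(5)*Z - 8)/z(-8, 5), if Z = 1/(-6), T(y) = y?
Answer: 9029/8636 ≈ 1.0455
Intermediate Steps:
Z = -1/6 ≈ -0.16667
z(v, R) = -2 + v*(R + 2*v/(R + v)) (z(v, R) = -2 + (R + (v + v)/(R + v))*v = -2 + (R + (2*v)/(R + v))*v = -2 + (R + 2*v/(R + v))*v = -2 + v*(R + 2*v/(R + v)))
288/306 + (T(5)*Z - 8)/z(-8, 5) = 288/306 + (5*(-1/6) - 8)/(((-2*5 - 2*(-8) + 2*(-8)**2 + 5*(-8)**2 - 8*5**2)/(5 - 8))) = 288*(1/306) + (-5/6 - 8)/(((-10 + 16 + 2*64 + 5*64 - 8*25)/(-3))) = 16/17 - 53*(-3/(-10 + 16 + 128 + 320 - 200))/6 = 16/17 - 53/(6*((-1/3*254))) = 16/17 - 53/(6*(-254/3)) = 16/17 - 53/6*(-3/254) = 16/17 + 53/508 = 9029/8636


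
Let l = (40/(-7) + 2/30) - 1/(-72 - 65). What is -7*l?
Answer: 81136/2055 ≈ 39.482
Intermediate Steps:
l = -81136/14385 (l = (40*(-1/7) + 2*(1/30)) - 1/(-137) = (-40/7 + 1/15) - 1*(-1/137) = -593/105 + 1/137 = -81136/14385 ≈ -5.6403)
-7*l = -7*(-81136/14385) = 81136/2055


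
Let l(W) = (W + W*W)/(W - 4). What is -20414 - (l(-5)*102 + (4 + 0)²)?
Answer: -60610/3 ≈ -20203.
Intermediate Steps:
l(W) = (W + W²)/(-4 + W)
-20414 - (l(-5)*102 + (4 + 0)²) = -20414 - (-5*(1 - 5)/(-4 - 5)*102 + (4 + 0)²) = -20414 - (-5*(-4)/(-9)*102 + 4²) = -20414 - (-5*(-⅑)*(-4)*102 + 16) = -20414 - (-20/9*102 + 16) = -20414 - (-680/3 + 16) = -20414 - 1*(-632/3) = -20414 + 632/3 = -60610/3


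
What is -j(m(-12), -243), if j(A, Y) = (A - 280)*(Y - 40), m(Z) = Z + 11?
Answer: -79523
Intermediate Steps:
m(Z) = 11 + Z
j(A, Y) = (-280 + A)*(-40 + Y)
-j(m(-12), -243) = -(11200 - 280*(-243) - 40*(11 - 12) + (11 - 12)*(-243)) = -(11200 + 68040 - 40*(-1) - 1*(-243)) = -(11200 + 68040 + 40 + 243) = -1*79523 = -79523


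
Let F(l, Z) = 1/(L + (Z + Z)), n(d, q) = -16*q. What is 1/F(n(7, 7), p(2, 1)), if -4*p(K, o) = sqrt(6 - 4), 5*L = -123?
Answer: -123/5 - sqrt(2)/2 ≈ -25.307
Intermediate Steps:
L = -123/5 (L = (1/5)*(-123) = -123/5 ≈ -24.600)
p(K, o) = -sqrt(2)/4 (p(K, o) = -sqrt(6 - 4)/4 = -sqrt(2)/4)
F(l, Z) = 1/(-123/5 + 2*Z) (F(l, Z) = 1/(-123/5 + (Z + Z)) = 1/(-123/5 + 2*Z))
1/F(n(7, 7), p(2, 1)) = 1/(5/(-123 + 10*(-sqrt(2)/4))) = 1/(5/(-123 - 5*sqrt(2)/2)) = -123/5 - sqrt(2)/2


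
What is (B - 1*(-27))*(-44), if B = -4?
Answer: -1012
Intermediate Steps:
(B - 1*(-27))*(-44) = (-4 - 1*(-27))*(-44) = (-4 + 27)*(-44) = 23*(-44) = -1012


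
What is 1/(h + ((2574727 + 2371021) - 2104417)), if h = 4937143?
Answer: 1/7778474 ≈ 1.2856e-7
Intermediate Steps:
1/(h + ((2574727 + 2371021) - 2104417)) = 1/(4937143 + ((2574727 + 2371021) - 2104417)) = 1/(4937143 + (4945748 - 2104417)) = 1/(4937143 + 2841331) = 1/7778474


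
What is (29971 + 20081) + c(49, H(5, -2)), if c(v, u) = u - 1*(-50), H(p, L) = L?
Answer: 50100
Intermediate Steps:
c(v, u) = 50 + u (c(v, u) = u + 50 = 50 + u)
(29971 + 20081) + c(49, H(5, -2)) = (29971 + 20081) + (50 - 2) = 50052 + 48 = 50100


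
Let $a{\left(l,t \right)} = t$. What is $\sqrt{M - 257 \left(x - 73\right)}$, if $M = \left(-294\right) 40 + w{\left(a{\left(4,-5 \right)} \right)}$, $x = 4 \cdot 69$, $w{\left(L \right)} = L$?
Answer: $24 i \sqrt{111} \approx 252.86 i$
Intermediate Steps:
$x = 276$
$M = -11765$ ($M = \left(-294\right) 40 - 5 = -11760 - 5 = -11765$)
$\sqrt{M - 257 \left(x - 73\right)} = \sqrt{-11765 - 257 \left(276 - 73\right)} = \sqrt{-11765 - 52171} = \sqrt{-63936} = 24 i \sqrt{111}$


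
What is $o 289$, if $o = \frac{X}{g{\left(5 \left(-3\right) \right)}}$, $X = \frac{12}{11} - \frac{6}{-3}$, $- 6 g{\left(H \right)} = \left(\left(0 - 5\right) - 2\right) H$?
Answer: $- \frac{19652}{385} \approx -51.044$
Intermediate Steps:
$g{\left(H \right)} = \frac{7 H}{6}$ ($g{\left(H \right)} = - \frac{\left(\left(0 - 5\right) - 2\right) H}{6} = - \frac{\left(-5 - 2\right) H}{6} = - \frac{\left(-7\right) H}{6} = \frac{7 H}{6}$)
$X = \frac{34}{11}$ ($X = 12 \cdot \frac{1}{11} - -2 = \frac{12}{11} + 2 = \frac{34}{11} \approx 3.0909$)
$o = - \frac{68}{385}$ ($o = \frac{34}{11 \frac{7 \cdot 5 \left(-3\right)}{6}} = \frac{34}{11 \cdot \frac{7}{6} \left(-15\right)} = \frac{34}{11 \left(- \frac{35}{2}\right)} = \frac{34}{11} \left(- \frac{2}{35}\right) = - \frac{68}{385} \approx -0.17662$)
$o 289 = \left(- \frac{68}{385}\right) 289 = - \frac{19652}{385}$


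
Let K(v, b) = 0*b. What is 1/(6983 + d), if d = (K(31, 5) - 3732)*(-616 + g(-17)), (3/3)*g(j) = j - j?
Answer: 1/2305895 ≈ 4.3367e-7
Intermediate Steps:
g(j) = 0 (g(j) = j - j = 0)
K(v, b) = 0
d = 2298912 (d = (0 - 3732)*(-616 + 0) = -3732*(-616) = 2298912)
1/(6983 + d) = 1/(6983 + 2298912) = 1/2305895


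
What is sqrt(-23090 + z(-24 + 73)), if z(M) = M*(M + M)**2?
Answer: sqrt(447506) ≈ 668.96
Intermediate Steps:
z(M) = 4*M**3 (z(M) = M*(2*M)**2 = M*(4*M**2) = 4*M**3)
sqrt(-23090 + z(-24 + 73)) = sqrt(-23090 + 4*(-24 + 73)**3) = sqrt(-23090 + 4*49**3) = sqrt(-23090 + 4*117649) = sqrt(-23090 + 470596) = sqrt(447506)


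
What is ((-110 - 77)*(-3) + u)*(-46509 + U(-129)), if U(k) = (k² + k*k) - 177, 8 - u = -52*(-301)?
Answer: 202172532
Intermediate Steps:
u = -15644 (u = 8 - (-52)*(-301) = 8 - 1*15652 = 8 - 15652 = -15644)
U(k) = -177 + 2*k² (U(k) = (k² + k²) - 177 = 2*k² - 177 = -177 + 2*k²)
((-110 - 77)*(-3) + u)*(-46509 + U(-129)) = ((-110 - 77)*(-3) - 15644)*(-46509 + (-177 + 2*(-129)²)) = (-187*(-3) - 15644)*(-46509 + (-177 + 2*16641)) = (561 - 15644)*(-46509 + (-177 + 33282)) = -15083*(-46509 + 33105) = -15083*(-13404) = 202172532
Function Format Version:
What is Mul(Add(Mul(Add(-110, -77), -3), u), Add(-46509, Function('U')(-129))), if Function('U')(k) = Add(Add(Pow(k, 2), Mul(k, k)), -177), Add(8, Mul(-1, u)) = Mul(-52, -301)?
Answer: 202172532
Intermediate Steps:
u = -15644 (u = Add(8, Mul(-1, Mul(-52, -301))) = Add(8, Mul(-1, 15652)) = Add(8, -15652) = -15644)
Function('U')(k) = Add(-177, Mul(2, Pow(k, 2))) (Function('U')(k) = Add(Add(Pow(k, 2), Pow(k, 2)), -177) = Add(Mul(2, Pow(k, 2)), -177) = Add(-177, Mul(2, Pow(k, 2))))
Mul(Add(Mul(Add(-110, -77), -3), u), Add(-46509, Function('U')(-129))) = Mul(Add(Mul(Add(-110, -77), -3), -15644), Add(-46509, Add(-177, Mul(2, Pow(-129, 2))))) = Mul(Add(Mul(-187, -3), -15644), Add(-46509, Add(-177, Mul(2, 16641)))) = Mul(Add(561, -15644), Add(-46509, Add(-177, 33282))) = Mul(-15083, Add(-46509, 33105)) = Mul(-15083, -13404) = 202172532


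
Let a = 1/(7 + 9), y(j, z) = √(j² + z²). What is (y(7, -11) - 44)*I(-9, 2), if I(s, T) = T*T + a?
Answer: -715/4 + 65*√170/16 ≈ -125.78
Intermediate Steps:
a = 1/16 ≈ 0.062500
I(s, T) = 1/16 + T² (I(s, T) = T*T + 1/16 = T² + 1/16 = 1/16 + T²)
(y(7, -11) - 44)*I(-9, 2) = (√(7² + (-11)²) - 44)*(1/16 + 2²) = (√(49 + 121) - 44)*(1/16 + 4) = (√170 - 44)*(65/16) = (-44 + √170)*(65/16) = -715/4 + 65*√170/16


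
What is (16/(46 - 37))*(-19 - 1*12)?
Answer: -496/9 ≈ -55.111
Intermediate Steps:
(16/(46 - 37))*(-19 - 1*12) = (16/9)*(-19 - 12) = ((⅑)*16)*(-31) = (16/9)*(-31) = -496/9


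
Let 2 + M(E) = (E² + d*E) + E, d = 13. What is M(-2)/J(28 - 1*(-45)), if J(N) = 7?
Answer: -26/7 ≈ -3.7143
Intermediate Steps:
M(E) = -2 + E² + 14*E (M(E) = -2 + ((E² + 13*E) + E) = -2 + (E² + 14*E) = -2 + E² + 14*E)
M(-2)/J(28 - 1*(-45)) = (-2 + (-2)² + 14*(-2))/7 = (-2 + 4 - 28)*(⅐) = -26*⅐ = -26/7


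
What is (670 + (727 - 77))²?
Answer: 1742400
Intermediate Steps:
(670 + (727 - 77))² = (670 + 650)² = 1320² = 1742400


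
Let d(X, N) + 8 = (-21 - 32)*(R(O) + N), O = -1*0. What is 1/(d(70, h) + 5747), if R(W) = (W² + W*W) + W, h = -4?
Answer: 1/5951 ≈ 0.00016804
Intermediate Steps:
O = 0
R(W) = W + 2*W² (R(W) = (W² + W²) + W = 2*W² + W = W + 2*W²)
d(X, N) = -8 - 53*N (d(X, N) = -8 + (-21 - 32)*(0*(1 + 2*0) + N) = -8 - 53*(0*(1 + 0) + N) = -8 - 53*(0*1 + N) = -8 - 53*(0 + N) = -8 - 53*N)
1/(d(70, h) + 5747) = 1/((-8 - 53*(-4)) + 5747) = 1/((-8 + 212) + 5747) = 1/(204 + 5747) = 1/5951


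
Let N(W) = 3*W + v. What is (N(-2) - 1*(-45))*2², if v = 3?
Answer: 168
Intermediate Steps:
N(W) = 3 + 3*W (N(W) = 3*W + 3 = 3 + 3*W)
(N(-2) - 1*(-45))*2² = ((3 + 3*(-2)) - 1*(-45))*2² = ((3 - 6) + 45)*4 = (-3 + 45)*4 = 42*4 = 168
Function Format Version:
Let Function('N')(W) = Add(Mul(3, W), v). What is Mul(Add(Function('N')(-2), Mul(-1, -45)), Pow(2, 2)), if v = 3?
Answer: 168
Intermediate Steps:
Function('N')(W) = Add(3, Mul(3, W)) (Function('N')(W) = Add(Mul(3, W), 3) = Add(3, Mul(3, W)))
Mul(Add(Function('N')(-2), Mul(-1, -45)), Pow(2, 2)) = Mul(Add(Add(3, Mul(3, -2)), Mul(-1, -45)), Pow(2, 2)) = Mul(Add(Add(3, -6), 45), 4) = Mul(Add(-3, 45), 4) = Mul(42, 4) = 168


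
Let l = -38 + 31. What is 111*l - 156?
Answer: -933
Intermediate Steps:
l = -7
111*l - 156 = 111*(-7) - 156 = -777 - 156 = -933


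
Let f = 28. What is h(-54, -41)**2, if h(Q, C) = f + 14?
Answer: 1764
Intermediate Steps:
h(Q, C) = 42 (h(Q, C) = 28 + 14 = 42)
h(-54, -41)**2 = 42**2 = 1764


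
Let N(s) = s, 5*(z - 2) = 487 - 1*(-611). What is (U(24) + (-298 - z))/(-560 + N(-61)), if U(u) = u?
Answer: 826/1035 ≈ 0.79807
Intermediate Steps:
z = 1108/5 (z = 2 + (487 - 1*(-611))/5 = 2 + (487 + 611)/5 = 2 + (⅕)*1098 = 2 + 1098/5 = 1108/5 ≈ 221.60)
(U(24) + (-298 - z))/(-560 + N(-61)) = (24 + (-298 - 1*1108/5))/(-560 - 61) = (24 + (-298 - 1108/5))/(-621) = (24 - 2598/5)*(-1/621) = -2478/5*(-1/621) = 826/1035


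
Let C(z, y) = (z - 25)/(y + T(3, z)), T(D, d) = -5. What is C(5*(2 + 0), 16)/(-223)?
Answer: 15/2453 ≈ 0.0061150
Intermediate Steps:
C(z, y) = (-25 + z)/(-5 + y) (C(z, y) = (z - 25)/(y - 5) = (-25 + z)/(-5 + y))
C(5*(2 + 0), 16)/(-223) = ((-25 + 5*(2 + 0))/(-5 + 16))/(-223) = ((-25 + 5*2)/11)*(-1/223) = ((-25 + 10)/11)*(-1/223) = ((1/11)*(-15))*(-1/223) = -15/11*(-1/223) = 15/2453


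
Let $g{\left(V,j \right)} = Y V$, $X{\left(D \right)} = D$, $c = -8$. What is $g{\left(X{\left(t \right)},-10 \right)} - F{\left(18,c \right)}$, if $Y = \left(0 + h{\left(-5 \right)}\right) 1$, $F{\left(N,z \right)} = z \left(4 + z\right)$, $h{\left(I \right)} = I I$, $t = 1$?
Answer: $-7$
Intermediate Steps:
$h{\left(I \right)} = I^{2}$
$Y = 25$ ($Y = \left(0 + \left(-5\right)^{2}\right) 1 = \left(0 + 25\right) 1 = 25 \cdot 1 = 25$)
$g{\left(V,j \right)} = 25 V$
$g{\left(X{\left(t \right)},-10 \right)} - F{\left(18,c \right)} = 25 \cdot 1 - - 8 \left(4 - 8\right) = 25 - \left(-8\right) \left(-4\right) = 25 - 32 = -7$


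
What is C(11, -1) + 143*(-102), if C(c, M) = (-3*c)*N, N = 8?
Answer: -14850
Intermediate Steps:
C(c, M) = -24*c (C(c, M) = -3*c*8 = -24*c)
C(11, -1) + 143*(-102) = -24*11 + 143*(-102) = -264 - 14586 = -14850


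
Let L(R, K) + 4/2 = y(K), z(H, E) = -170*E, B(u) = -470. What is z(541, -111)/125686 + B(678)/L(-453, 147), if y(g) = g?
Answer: -194263/62843 ≈ -3.0912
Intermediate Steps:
L(R, K) = -2 + K
z(541, -111)/125686 + B(678)/L(-453, 147) = -170*(-111)/125686 - 470/(-2 + 147) = 18870*(1/125686) - 470/145 = 9435/62843 - 470*1/145 = 9435/62843 - 94/29 = -194263/62843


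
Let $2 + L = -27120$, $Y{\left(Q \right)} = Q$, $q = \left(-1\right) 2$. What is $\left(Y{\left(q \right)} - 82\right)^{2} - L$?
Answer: $34178$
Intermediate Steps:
$q = -2$
$L = -27122$ ($L = -2 - 27120 = -27122$)
$\left(Y{\left(q \right)} - 82\right)^{2} - L = \left(-2 - 82\right)^{2} - -27122 = \left(-84\right)^{2} + 27122 = 7056 + 27122 = 34178$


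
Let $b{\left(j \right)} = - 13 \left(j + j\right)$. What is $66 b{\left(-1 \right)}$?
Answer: $1716$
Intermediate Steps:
$b{\left(j \right)} = - 26 j$ ($b{\left(j \right)} = - 13 \cdot 2 j = - 26 j$)
$66 b{\left(-1 \right)} = 66 \left(\left(-26\right) \left(-1\right)\right) = 66 \cdot 26 = 1716$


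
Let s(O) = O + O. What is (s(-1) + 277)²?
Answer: 75625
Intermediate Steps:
s(O) = 2*O
(s(-1) + 277)² = (2*(-1) + 277)² = (-2 + 277)² = 275² = 75625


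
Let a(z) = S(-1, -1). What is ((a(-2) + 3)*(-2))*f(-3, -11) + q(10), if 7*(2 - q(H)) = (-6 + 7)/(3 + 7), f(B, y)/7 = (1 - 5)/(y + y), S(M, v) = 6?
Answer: -16111/770 ≈ -20.923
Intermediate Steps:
f(B, y) = -14/y (f(B, y) = 7*((1 - 5)/(y + y)) = 7*(-4*1/(2*y)) = 7*(-2/y) = -14/y)
q(H) = 139/70 (q(H) = 2 - (-6 + 7)/(7*(3 + 7)) = 2 - 1/(7*10) = 2 - ⅐*⅒ = 2 - 1/70 = 139/70)
a(z) = 6
((a(-2) + 3)*(-2))*f(-3, -11) + q(10) = ((6 + 3)*(-2))*(-14/(-11)) + 139/70 = (9*(-2))*(-14*(-1/11)) + 139/70 = -18*14/11 + 139/70 = -252/11 + 139/70 = -16111/770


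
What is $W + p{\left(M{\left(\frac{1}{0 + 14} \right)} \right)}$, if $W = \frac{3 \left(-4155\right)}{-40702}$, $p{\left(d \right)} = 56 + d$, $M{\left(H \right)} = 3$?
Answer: $\frac{2413883}{40702} \approx 59.306$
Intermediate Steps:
$W = \frac{12465}{40702}$ ($W = \left(-12465\right) \left(- \frac{1}{40702}\right) = \frac{12465}{40702} \approx 0.30625$)
$W + p{\left(M{\left(\frac{1}{0 + 14} \right)} \right)} = \frac{12465}{40702} + \left(56 + 3\right) = \frac{12465}{40702} + 59 = \frac{2413883}{40702}$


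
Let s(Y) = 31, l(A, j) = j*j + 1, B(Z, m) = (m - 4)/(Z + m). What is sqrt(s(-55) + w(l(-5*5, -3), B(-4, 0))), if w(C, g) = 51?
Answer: sqrt(82) ≈ 9.0554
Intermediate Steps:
B(Z, m) = (-4 + m)/(Z + m)
l(A, j) = 1 + j**2 (l(A, j) = j**2 + 1 = 1 + j**2)
sqrt(s(-55) + w(l(-5*5, -3), B(-4, 0))) = sqrt(31 + 51) = sqrt(82)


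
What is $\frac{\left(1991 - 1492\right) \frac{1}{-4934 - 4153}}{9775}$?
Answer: $- \frac{499}{88825425} \approx -5.6178 \cdot 10^{-6}$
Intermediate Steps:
$\frac{\left(1991 - 1492\right) \frac{1}{-4934 - 4153}}{9775} = \frac{499}{-9087} \cdot \frac{1}{9775} = 499 \left(- \frac{1}{9087}\right) \frac{1}{9775} = \left(- \frac{499}{9087}\right) \frac{1}{9775} = - \frac{499}{88825425}$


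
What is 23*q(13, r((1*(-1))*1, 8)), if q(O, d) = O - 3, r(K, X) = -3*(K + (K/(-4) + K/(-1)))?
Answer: 230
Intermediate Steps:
r(K, X) = 3*K/4 (r(K, X) = -3*(K + (K*(-1/4) + K*(-1))) = -3*(K + (-K/4 - K)) = -3*(K - 5*K/4) = -(-3)*K/4 = 3*K/4)
q(O, d) = -3 + O
23*q(13, r((1*(-1))*1, 8)) = 23*(-3 + 13) = 23*10 = 230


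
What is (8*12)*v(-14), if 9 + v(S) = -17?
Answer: -2496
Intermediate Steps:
v(S) = -26 (v(S) = -9 - 17 = -26)
(8*12)*v(-14) = (8*12)*(-26) = 96*(-26) = -2496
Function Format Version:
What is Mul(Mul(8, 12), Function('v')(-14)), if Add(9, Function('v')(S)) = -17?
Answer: -2496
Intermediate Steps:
Function('v')(S) = -26 (Function('v')(S) = Add(-9, -17) = -26)
Mul(Mul(8, 12), Function('v')(-14)) = Mul(Mul(8, 12), -26) = Mul(96, -26) = -2496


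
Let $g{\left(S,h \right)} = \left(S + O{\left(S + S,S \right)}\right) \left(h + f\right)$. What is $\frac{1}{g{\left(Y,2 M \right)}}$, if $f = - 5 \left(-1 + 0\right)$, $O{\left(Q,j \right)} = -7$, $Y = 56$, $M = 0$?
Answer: $\frac{1}{245} \approx 0.0040816$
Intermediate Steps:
$f = 5$ ($f = \left(-5\right) \left(-1\right) = 5$)
$g{\left(S,h \right)} = \left(-7 + S\right) \left(5 + h\right)$ ($g{\left(S,h \right)} = \left(S - 7\right) \left(h + 5\right) = \left(-7 + S\right) \left(5 + h\right)$)
$\frac{1}{g{\left(Y,2 M \right)}} = \frac{1}{-35 - 7 \cdot 2 \cdot 0 + 5 \cdot 56 + 56 \cdot 2 \cdot 0} = \frac{1}{-35 - 0 + 280 + 56 \cdot 0} = \frac{1}{-35 + 0 + 280 + 0} = \frac{1}{245}$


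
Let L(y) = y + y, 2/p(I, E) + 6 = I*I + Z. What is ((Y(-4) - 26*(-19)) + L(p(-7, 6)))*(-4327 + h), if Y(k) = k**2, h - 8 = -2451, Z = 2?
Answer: -31079716/9 ≈ -3.4533e+6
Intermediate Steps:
h = -2443 (h = 8 - 2451 = -2443)
p(I, E) = 2/(-4 + I**2) (p(I, E) = 2/(-6 + (I*I + 2)) = 2/(-6 + (I**2 + 2)) = 2/(-6 + (2 + I**2)) = 2/(-4 + I**2))
L(y) = 2*y
((Y(-4) - 26*(-19)) + L(p(-7, 6)))*(-4327 + h) = (((-4)**2 - 26*(-19)) + 2*(2/(-4 + (-7)**2)))*(-4327 - 2443) = ((16 + 494) + 2*(2/(-4 + 49)))*(-6770) = (510 + 2*(2/45))*(-6770) = (510 + 4/45)*(-6770) = (22954/45)*(-6770) = -31079716/9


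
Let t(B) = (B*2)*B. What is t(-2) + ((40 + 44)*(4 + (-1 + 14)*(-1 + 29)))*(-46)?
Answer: -1421944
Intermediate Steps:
t(B) = 2*B**2 (t(B) = (2*B)*B = 2*B**2)
t(-2) + ((40 + 44)*(4 + (-1 + 14)*(-1 + 29)))*(-46) = 2*(-2)**2 + ((40 + 44)*(4 + (-1 + 14)*(-1 + 29)))*(-46) = 2*4 + (84*(4 + 13*28))*(-46) = 8 + (84*(4 + 364))*(-46) = 8 + (84*368)*(-46) = 8 + 30912*(-46) = 8 - 1421952 = -1421944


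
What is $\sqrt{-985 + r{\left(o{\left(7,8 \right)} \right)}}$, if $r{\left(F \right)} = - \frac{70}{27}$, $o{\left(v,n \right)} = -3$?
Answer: $\frac{i \sqrt{79995}}{9} \approx 31.426 i$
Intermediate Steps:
$r{\left(F \right)} = - \frac{70}{27}$ ($r{\left(F \right)} = \left(-70\right) \frac{1}{27} = - \frac{70}{27}$)
$\sqrt{-985 + r{\left(o{\left(7,8 \right)} \right)}} = \sqrt{-985 - \frac{70}{27}} = \sqrt{- \frac{26665}{27}} = \frac{i \sqrt{79995}}{9}$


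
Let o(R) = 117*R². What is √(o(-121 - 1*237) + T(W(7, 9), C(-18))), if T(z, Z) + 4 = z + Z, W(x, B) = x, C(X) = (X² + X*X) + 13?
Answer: 2*√3748963 ≈ 3872.4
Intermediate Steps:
C(X) = 13 + 2*X² (C(X) = (X² + X²) + 13 = 2*X² + 13 = 13 + 2*X²)
T(z, Z) = -4 + Z + z (T(z, Z) = -4 + (z + Z) = -4 + (Z + z) = -4 + Z + z)
√(o(-121 - 1*237) + T(W(7, 9), C(-18))) = √(117*(-121 - 1*237)² + (-4 + (13 + 2*(-18)²) + 7)) = √(117*(-121 - 237)² + (-4 + (13 + 2*324) + 7)) = √(117*(-358)² + (-4 + (13 + 648) + 7)) = √(117*128164 + (-4 + 661 + 7)) = √(14995188 + 664) = √14995852 = 2*√3748963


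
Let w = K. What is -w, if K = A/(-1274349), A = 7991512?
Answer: 7991512/1274349 ≈ 6.2711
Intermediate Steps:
K = -7991512/1274349 (K = 7991512/(-1274349) = 7991512*(-1/1274349) = -7991512/1274349 ≈ -6.2711)
w = -7991512/1274349 ≈ -6.2711
-w = -1*(-7991512/1274349) = 7991512/1274349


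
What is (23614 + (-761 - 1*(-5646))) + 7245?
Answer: 35744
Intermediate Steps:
(23614 + (-761 - 1*(-5646))) + 7245 = (23614 + (-761 + 5646)) + 7245 = (23614 + 4885) + 7245 = 28499 + 7245 = 35744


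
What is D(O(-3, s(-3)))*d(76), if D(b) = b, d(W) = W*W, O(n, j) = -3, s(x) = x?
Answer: -17328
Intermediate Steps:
d(W) = W²
D(O(-3, s(-3)))*d(76) = -3*76² = -3*5776 = -17328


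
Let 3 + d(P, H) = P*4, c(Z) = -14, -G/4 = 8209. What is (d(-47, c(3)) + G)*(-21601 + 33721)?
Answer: -400287240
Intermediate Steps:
G = -32836 (G = -4*8209 = -32836)
d(P, H) = -3 + 4*P (d(P, H) = -3 + P*4 = -3 + 4*P)
(d(-47, c(3)) + G)*(-21601 + 33721) = ((-3 + 4*(-47)) - 32836)*(-21601 + 33721) = ((-3 - 188) - 32836)*12120 = (-191 - 32836)*12120 = -33027*12120 = -400287240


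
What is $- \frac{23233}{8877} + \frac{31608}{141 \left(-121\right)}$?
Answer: $- \frac{20514013}{4589409} \approx -4.4699$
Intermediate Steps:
$- \frac{23233}{8877} + \frac{31608}{141 \left(-121\right)} = \left(-23233\right) \frac{1}{8877} + \frac{31608}{-17061} = - \frac{23233}{8877} + 31608 \left(- \frac{1}{17061}\right) = - \frac{23233}{8877} - \frac{10536}{5687} = - \frac{20514013}{4589409}$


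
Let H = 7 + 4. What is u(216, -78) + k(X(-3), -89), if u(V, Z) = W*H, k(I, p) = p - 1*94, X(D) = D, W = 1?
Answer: -172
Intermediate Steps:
H = 11
k(I, p) = -94 + p (k(I, p) = p - 94 = -94 + p)
u(V, Z) = 11 (u(V, Z) = 1*11 = 11)
u(216, -78) + k(X(-3), -89) = 11 + (-94 - 89) = 11 - 183 = -172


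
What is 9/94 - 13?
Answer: -1213/94 ≈ -12.904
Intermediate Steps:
9/94 - 13 = -1213/94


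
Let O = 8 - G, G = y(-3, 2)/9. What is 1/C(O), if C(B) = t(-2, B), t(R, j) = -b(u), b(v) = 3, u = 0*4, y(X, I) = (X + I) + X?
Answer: -⅓ ≈ -0.33333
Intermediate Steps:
y(X, I) = I + 2*X (y(X, I) = (I + X) + X = I + 2*X)
u = 0
G = -4/9 (G = (2 + 2*(-3))/9 = (2 - 6)*(⅑) = -4*⅑ = -4/9 ≈ -0.44444)
t(R, j) = -3 (t(R, j) = -1*3 = -3)
O = 76/9 (O = 8 - 1*(-4/9) = 8 + 4/9 = 76/9 ≈ 8.4444)
C(B) = -3
1/C(O) = 1/(-3) = -⅓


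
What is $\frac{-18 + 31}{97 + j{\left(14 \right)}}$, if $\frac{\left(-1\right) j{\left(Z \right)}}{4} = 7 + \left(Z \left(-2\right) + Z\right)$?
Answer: $\frac{13}{125} \approx 0.104$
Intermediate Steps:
$j{\left(Z \right)} = -28 + 4 Z$ ($j{\left(Z \right)} = - 4 \left(7 + \left(Z \left(-2\right) + Z\right)\right) = - 4 \left(7 + \left(- 2 Z + Z\right)\right) = - 4 \left(7 - Z\right) = -28 + 4 Z$)
$\frac{-18 + 31}{97 + j{\left(14 \right)}} = \frac{-18 + 31}{97 + \left(-28 + 4 \cdot 14\right)} = \frac{13}{97 + \left(-28 + 56\right)} = \frac{13}{97 + 28} = \frac{13}{125}$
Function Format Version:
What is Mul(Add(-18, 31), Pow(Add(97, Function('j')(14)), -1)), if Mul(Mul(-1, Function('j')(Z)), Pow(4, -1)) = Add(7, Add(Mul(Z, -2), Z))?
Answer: Rational(13, 125) ≈ 0.10400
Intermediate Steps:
Function('j')(Z) = Add(-28, Mul(4, Z)) (Function('j')(Z) = Mul(-4, Add(7, Add(Mul(Z, -2), Z))) = Mul(-4, Add(7, Add(Mul(-2, Z), Z))) = Mul(-4, Add(7, Mul(-1, Z))) = Add(-28, Mul(4, Z)))
Mul(Add(-18, 31), Pow(Add(97, Function('j')(14)), -1)) = Mul(Add(-18, 31), Pow(Add(97, Add(-28, Mul(4, 14))), -1)) = Mul(13, Pow(Add(97, Add(-28, 56)), -1)) = Mul(13, Pow(Add(97, 28), -1)) = Mul(13, Pow(125, -1)) = Mul(13, Rational(1, 125)) = Rational(13, 125)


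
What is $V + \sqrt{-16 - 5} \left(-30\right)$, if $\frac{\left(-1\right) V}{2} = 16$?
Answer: $-32 - 30 i \sqrt{21} \approx -32.0 - 137.48 i$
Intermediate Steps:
$V = -32$ ($V = \left(-2\right) 16 = -32$)
$V + \sqrt{-16 - 5} \left(-30\right) = -32 + \sqrt{-16 - 5} \left(-30\right) = -32 + \sqrt{-21} \left(-30\right) = -32 + i \sqrt{21} \left(-30\right) = -32 - 30 i \sqrt{21}$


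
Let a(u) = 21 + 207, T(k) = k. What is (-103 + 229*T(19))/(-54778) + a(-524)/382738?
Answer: -403345410/5241405541 ≈ -0.076954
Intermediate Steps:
a(u) = 228
(-103 + 229*T(19))/(-54778) + a(-524)/382738 = (-103 + 229*19)/(-54778) + 228/382738 = (-103 + 4351)*(-1/54778) + 228*(1/382738) = 4248*(-1/54778) + 114/191369 = -2124/27389 + 114/191369 = -403345410/5241405541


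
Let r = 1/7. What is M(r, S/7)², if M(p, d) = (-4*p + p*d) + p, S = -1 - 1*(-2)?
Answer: 400/2401 ≈ 0.16660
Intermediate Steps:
r = ⅐ ≈ 0.14286
S = 1 (S = -1 + 2 = 1)
M(p, d) = -3*p + d*p (M(p, d) = (-4*p + d*p) + p = -3*p + d*p)
M(r, S/7)² = ((-3 + 1/7)/7)² = ((-3 + 1*(⅐))/7)² = ((-3 + ⅐)/7)² = ((⅐)*(-20/7))² = (-20/49)² = 400/2401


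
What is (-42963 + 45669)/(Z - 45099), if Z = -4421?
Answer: -1353/24760 ≈ -0.054645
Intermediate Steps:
(-42963 + 45669)/(Z - 45099) = (-42963 + 45669)/(-4421 - 45099) = 2706/(-49520) = 2706*(-1/49520) = -1353/24760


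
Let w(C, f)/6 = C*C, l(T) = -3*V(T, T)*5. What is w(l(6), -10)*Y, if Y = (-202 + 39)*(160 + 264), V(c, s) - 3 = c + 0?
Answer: -7557397200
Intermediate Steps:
V(c, s) = 3 + c (V(c, s) = 3 + (c + 0) = 3 + c)
l(T) = -45 - 15*T (l(T) = -3*(3 + T)*5 = (-9 - 3*T)*5 = -45 - 15*T)
Y = -69112 (Y = -163*424 = -69112)
w(C, f) = 6*C**2 (w(C, f) = 6*(C*C) = 6*C**2)
w(l(6), -10)*Y = (6*(-45 - 15*6)**2)*(-69112) = (6*(-45 - 90)**2)*(-69112) = (6*(-135)**2)*(-69112) = (6*18225)*(-69112) = 109350*(-69112) = -7557397200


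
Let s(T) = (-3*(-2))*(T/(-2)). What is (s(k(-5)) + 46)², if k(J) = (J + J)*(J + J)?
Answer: 64516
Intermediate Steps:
k(J) = 4*J² (k(J) = (2*J)*(2*J) = 4*J²)
s(T) = -3*T (s(T) = 6*(T*(-½)) = 6*(-T/2) = -3*T)
(s(k(-5)) + 46)² = (-12*(-5)² + 46)² = (-12*25 + 46)² = (-3*100 + 46)² = (-300 + 46)² = (-254)² = 64516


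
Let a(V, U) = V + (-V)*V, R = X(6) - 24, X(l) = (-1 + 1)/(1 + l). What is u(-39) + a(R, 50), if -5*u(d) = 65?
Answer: -613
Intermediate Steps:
u(d) = -13 (u(d) = -⅕*65 = -13)
X(l) = 0 (X(l) = 0/(1 + l) = 0)
R = -24 (R = 0 - 24 = -24)
a(V, U) = V - V²
u(-39) + a(R, 50) = -13 - 24*(1 - 1*(-24)) = -13 - 24*(1 + 24) = -13 - 24*25 = -13 - 600 = -613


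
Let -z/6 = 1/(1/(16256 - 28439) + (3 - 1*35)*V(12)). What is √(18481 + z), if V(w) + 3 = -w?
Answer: √1750688125428739/307781 ≈ 135.94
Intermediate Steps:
V(w) = -3 - w
z = -73098/5847839 (z = -6/(1/(16256 - 28439) + (3 - 1*35)*(-3 - 1*12)) = -6/(1/(-12183) + (3 - 35)*(-3 - 12)) = -6/(-1/12183 - 32*(-15)) = -6/(-1/12183 + 480) = -6/5847839/12183 = -6*12183/5847839 = -73098/5847839 ≈ -0.012500)
√(18481 + z) = √(18481 - 73098/5847839) = √(108073839461/5847839) = √1750688125428739/307781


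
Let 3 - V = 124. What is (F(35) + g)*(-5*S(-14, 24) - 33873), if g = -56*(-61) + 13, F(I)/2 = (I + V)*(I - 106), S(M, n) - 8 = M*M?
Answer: -545761413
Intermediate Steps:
V = -121 (V = 3 - 1*124 = 3 - 124 = -121)
S(M, n) = 8 + M² (S(M, n) = 8 + M*M = 8 + M²)
F(I) = 2*(-121 + I)*(-106 + I) (F(I) = 2*((I - 121)*(I - 106)) = 2*((-121 + I)*(-106 + I)) = 2*(-121 + I)*(-106 + I))
g = 3429 (g = 3416 + 13 = 3429)
(F(35) + g)*(-5*S(-14, 24) - 33873) = ((25652 - 454*35 + 2*35²) + 3429)*(-5*(8 + (-14)²) - 33873) = ((25652 - 15890 + 2*1225) + 3429)*(-5*(8 + 196) - 33873) = ((25652 - 15890 + 2450) + 3429)*(-5*204 - 33873) = (12212 + 3429)*(-1020 - 33873) = 15641*(-34893) = -545761413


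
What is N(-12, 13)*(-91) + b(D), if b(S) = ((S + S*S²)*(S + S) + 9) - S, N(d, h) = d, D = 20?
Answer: 321881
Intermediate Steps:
b(S) = 9 - S + 2*S*(S + S³) (b(S) = ((S + S³)*(2*S) + 9) - S = (2*S*(S + S³) + 9) - S = (9 + 2*S*(S + S³)) - S = 9 - S + 2*S*(S + S³))
N(-12, 13)*(-91) + b(D) = -12*(-91) + (9 - 1*20 + 2*20² + 2*20⁴) = 1092 + (9 - 20 + 2*400 + 2*160000) = 1092 + (9 - 20 + 800 + 320000) = 1092 + 320789 = 321881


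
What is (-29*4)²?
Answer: 13456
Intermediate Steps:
(-29*4)² = (-116)² = 13456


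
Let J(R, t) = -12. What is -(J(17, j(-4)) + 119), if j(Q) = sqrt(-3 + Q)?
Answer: -107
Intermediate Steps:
-(J(17, j(-4)) + 119) = -(-12 + 119) = -1*107 = -107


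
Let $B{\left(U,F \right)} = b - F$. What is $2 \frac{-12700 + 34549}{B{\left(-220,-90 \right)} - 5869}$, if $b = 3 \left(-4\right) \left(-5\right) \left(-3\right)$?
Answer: $- \frac{43698}{5959} \approx -7.3331$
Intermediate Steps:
$b = -180$ ($b = \left(-12\right) \left(-5\right) \left(-3\right) = 60 \left(-3\right) = -180$)
$B{\left(U,F \right)} = -180 - F$
$2 \frac{-12700 + 34549}{B{\left(-220,-90 \right)} - 5869} = 2 \frac{-12700 + 34549}{\left(-180 - -90\right) - 5869} = 2 \frac{21849}{\left(-180 + 90\right) - 5869} = 2 \frac{21849}{-90 - 5869} = 2 \frac{21849}{-5959} = 2 \cdot 21849 \left(- \frac{1}{5959}\right) = 2 \left(- \frac{21849}{5959}\right) = - \frac{43698}{5959}$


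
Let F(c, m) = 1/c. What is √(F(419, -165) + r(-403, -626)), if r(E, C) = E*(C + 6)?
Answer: √43865671879/419 ≈ 499.86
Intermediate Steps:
r(E, C) = E*(6 + C)
√(F(419, -165) + r(-403, -626)) = √(1/419 - 403*(6 - 626)) = √(1/419 - 403*(-620)) = √(1/419 + 249860) = √(104691341/419) = √43865671879/419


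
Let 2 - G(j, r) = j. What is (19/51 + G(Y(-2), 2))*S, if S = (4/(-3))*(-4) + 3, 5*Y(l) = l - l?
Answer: 3025/153 ≈ 19.771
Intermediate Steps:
Y(l) = 0 (Y(l) = (l - l)/5 = (⅕)*0 = 0)
G(j, r) = 2 - j
S = 25/3 (S = (4*(-⅓))*(-4) + 3 = -4/3*(-4) + 3 = 16/3 + 3 = 25/3 ≈ 8.3333)
(19/51 + G(Y(-2), 2))*S = (19/51 + (2 - 1*0))*(25/3) = (19*(1/51) + (2 + 0))*(25/3) = (19/51 + 2)*(25/3) = (121/51)*(25/3) = 3025/153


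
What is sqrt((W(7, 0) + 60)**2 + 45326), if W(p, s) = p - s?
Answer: 9*sqrt(615) ≈ 223.19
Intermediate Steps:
sqrt((W(7, 0) + 60)**2 + 45326) = sqrt(((7 - 1*0) + 60)**2 + 45326) = sqrt(((7 + 0) + 60)**2 + 45326) = sqrt((7 + 60)**2 + 45326) = sqrt(67**2 + 45326) = sqrt(4489 + 45326) = sqrt(49815) = 9*sqrt(615)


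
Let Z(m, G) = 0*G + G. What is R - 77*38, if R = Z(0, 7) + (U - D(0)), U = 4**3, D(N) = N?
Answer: -2855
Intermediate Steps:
Z(m, G) = G (Z(m, G) = 0 + G = G)
U = 64
R = 71 (R = 7 + (64 - 1*0) = 7 + (64 + 0) = 7 + 64 = 71)
R - 77*38 = 71 - 77*38 = 71 - 2926 = -2855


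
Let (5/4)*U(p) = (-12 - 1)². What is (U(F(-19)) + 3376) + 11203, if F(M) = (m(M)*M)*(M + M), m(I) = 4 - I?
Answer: 73571/5 ≈ 14714.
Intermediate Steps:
F(M) = 2*M²*(4 - M) (F(M) = ((4 - M)*M)*(M + M) = (M*(4 - M))*(2*M) = 2*M²*(4 - M))
U(p) = 676/5 (U(p) = 4*(-12 - 1)²/5 = (⅘)*(-13)² = (⅘)*169 = 676/5)
(U(F(-19)) + 3376) + 11203 = (676/5 + 3376) + 11203 = 17556/5 + 11203 = 73571/5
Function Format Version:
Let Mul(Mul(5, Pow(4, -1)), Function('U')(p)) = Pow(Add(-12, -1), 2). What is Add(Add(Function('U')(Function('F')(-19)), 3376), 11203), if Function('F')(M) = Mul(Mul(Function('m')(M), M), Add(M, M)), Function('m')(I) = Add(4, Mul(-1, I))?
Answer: Rational(73571, 5) ≈ 14714.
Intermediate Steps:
Function('F')(M) = Mul(2, Pow(M, 2), Add(4, Mul(-1, M))) (Function('F')(M) = Mul(Mul(Add(4, Mul(-1, M)), M), Add(M, M)) = Mul(Mul(M, Add(4, Mul(-1, M))), Mul(2, M)) = Mul(2, Pow(M, 2), Add(4, Mul(-1, M))))
Function('U')(p) = Rational(676, 5) (Function('U')(p) = Mul(Rational(4, 5), Pow(Add(-12, -1), 2)) = Mul(Rational(4, 5), Pow(-13, 2)) = Mul(Rational(4, 5), 169) = Rational(676, 5))
Add(Add(Function('U')(Function('F')(-19)), 3376), 11203) = Add(Add(Rational(676, 5), 3376), 11203) = Add(Rational(17556, 5), 11203) = Rational(73571, 5)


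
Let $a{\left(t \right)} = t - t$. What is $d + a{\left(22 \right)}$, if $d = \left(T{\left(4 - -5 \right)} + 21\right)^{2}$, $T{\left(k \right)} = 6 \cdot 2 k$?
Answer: $16641$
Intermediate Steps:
$a{\left(t \right)} = 0$
$T{\left(k \right)} = 12 k$
$d = 16641$ ($d = \left(12 \left(4 - -5\right) + 21\right)^{2} = \left(12 \left(4 + 5\right) + 21\right)^{2} = \left(12 \cdot 9 + 21\right)^{2} = \left(108 + 21\right)^{2} = 129^{2} = 16641$)
$d + a{\left(22 \right)} = 16641 + 0 = 16641$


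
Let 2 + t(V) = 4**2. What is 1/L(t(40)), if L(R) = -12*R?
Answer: -1/168 ≈ -0.0059524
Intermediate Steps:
t(V) = 14 (t(V) = -2 + 4**2 = -2 + 16 = 14)
1/L(t(40)) = 1/(-12*14) = 1/(-168) = -1/168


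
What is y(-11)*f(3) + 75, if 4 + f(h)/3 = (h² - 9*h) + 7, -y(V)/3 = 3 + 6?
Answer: 1290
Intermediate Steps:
y(V) = -27 (y(V) = -3*(3 + 6) = -3*9 = -27)
f(h) = 9 - 27*h + 3*h² (f(h) = -12 + 3*((h² - 9*h) + 7) = -12 + 3*(7 + h² - 9*h) = -12 + (21 - 27*h + 3*h²) = 9 - 27*h + 3*h²)
y(-11)*f(3) + 75 = -27*(9 - 27*3 + 3*3²) + 75 = -27*(9 - 81 + 3*9) + 75 = -27*(9 - 81 + 27) + 75 = -27*(-45) + 75 = 1215 + 75 = 1290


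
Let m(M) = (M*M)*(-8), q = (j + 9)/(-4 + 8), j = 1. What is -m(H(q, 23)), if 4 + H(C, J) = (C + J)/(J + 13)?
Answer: 6241/72 ≈ 86.681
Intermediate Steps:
q = 5/2 (q = (1 + 9)/(-4 + 8) = 10/4 = 10*(¼) = 5/2 ≈ 2.5000)
H(C, J) = -4 + (C + J)/(13 + J) (H(C, J) = -4 + (C + J)/(J + 13) = -4 + (C + J)/(13 + J))
m(M) = -8*M² (m(M) = M²*(-8) = -8*M²)
-m(H(q, 23)) = -(-8)*((-52 + 5/2 - 3*23)/(13 + 23))² = -(-8)*((-52 + 5/2 - 69)/36)² = -(-8)*((1/36)*(-237/2))² = -(-8)*(-79/24)² = -(-8)*6241/576 = -1*(-6241/72) = 6241/72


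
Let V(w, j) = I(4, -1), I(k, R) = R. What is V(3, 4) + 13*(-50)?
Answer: -651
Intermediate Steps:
V(w, j) = -1
V(3, 4) + 13*(-50) = -1 + 13*(-50) = -1 - 650 = -651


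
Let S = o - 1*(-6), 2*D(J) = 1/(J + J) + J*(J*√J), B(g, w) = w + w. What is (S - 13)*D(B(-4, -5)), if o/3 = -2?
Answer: 13/40 - 650*I*√10 ≈ 0.325 - 2055.5*I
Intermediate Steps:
B(g, w) = 2*w
o = -6 (o = 3*(-2) = -6)
D(J) = J^(5/2)/2 + 1/(4*J) (D(J) = (1/(J + J) + J*(J*√J))/2 = (1/(2*J) + J*J^(3/2))/2 = (1/(2*J) + J^(5/2))/2 = (J^(5/2) + 1/(2*J))/2 = J^(5/2)/2 + 1/(4*J))
S = 0 (S = -6 - 1*(-6) = -6 + 6 = 0)
(S - 13)*D(B(-4, -5)) = (0 - 13)*((1 + 2*(2*(-5))^(7/2))/(4*((2*(-5))))) = -13*(1 + 2*(-10)^(7/2))/(4*(-10)) = -13*(-1)*(1 + 2*(-1000*I*√10))/(4*10) = -13*(-1)*(1 - 2000*I*√10)/(4*10) = -13*(-1/40 + 50*I*√10) = 13/40 - 650*I*√10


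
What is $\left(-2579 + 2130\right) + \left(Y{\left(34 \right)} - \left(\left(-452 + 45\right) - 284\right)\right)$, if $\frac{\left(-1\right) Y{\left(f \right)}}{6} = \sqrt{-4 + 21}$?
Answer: $242 - 6 \sqrt{17} \approx 217.26$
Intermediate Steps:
$Y{\left(f \right)} = - 6 \sqrt{17}$ ($Y{\left(f \right)} = - 6 \sqrt{-4 + 21} = - 6 \sqrt{17}$)
$\left(-2579 + 2130\right) + \left(Y{\left(34 \right)} - \left(\left(-452 + 45\right) - 284\right)\right) = \left(-2579 + 2130\right) - \left(-691 + 6 \sqrt{17}\right) = -449 - \left(-691 + 6 \sqrt{17}\right) = -449 + \left(- 6 \sqrt{17} + 691\right) = -449 + \left(691 - 6 \sqrt{17}\right) = 242 - 6 \sqrt{17}$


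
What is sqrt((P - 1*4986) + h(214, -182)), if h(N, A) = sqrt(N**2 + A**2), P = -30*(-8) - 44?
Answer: sqrt(-4790 + 2*sqrt(19730)) ≈ 67.15*I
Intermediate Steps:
P = 196 (P = 240 - 44 = 196)
h(N, A) = sqrt(A**2 + N**2)
sqrt((P - 1*4986) + h(214, -182)) = sqrt((196 - 1*4986) + sqrt((-182)**2 + 214**2)) = sqrt((196 - 4986) + sqrt(33124 + 45796)) = sqrt(-4790 + sqrt(78920)) = sqrt(-4790 + 2*sqrt(19730))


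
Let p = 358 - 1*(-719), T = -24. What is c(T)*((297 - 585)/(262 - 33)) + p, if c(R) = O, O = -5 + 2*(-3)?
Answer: 249801/229 ≈ 1090.8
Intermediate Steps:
O = -11 (O = -5 - 6 = -11)
p = 1077 (p = 358 + 719 = 1077)
c(R) = -11
c(T)*((297 - 585)/(262 - 33)) + p = -11*(297 - 585)/(262 - 33) + 1077 = -(-3168)/229 + 1077 = -11*(-288/229) + 1077 = 3168/229 + 1077 = 249801/229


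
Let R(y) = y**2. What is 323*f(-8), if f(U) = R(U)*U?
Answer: -165376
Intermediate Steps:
f(U) = U**3 (f(U) = U**2*U = U**3)
323*f(-8) = 323*(-8)**3 = 323*(-512) = -165376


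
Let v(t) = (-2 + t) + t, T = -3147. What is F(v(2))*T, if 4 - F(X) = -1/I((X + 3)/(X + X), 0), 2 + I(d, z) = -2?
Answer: -47205/4 ≈ -11801.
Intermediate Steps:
v(t) = -2 + 2*t
I(d, z) = -4 (I(d, z) = -2 - 2 = -4)
F(X) = 15/4 (F(X) = 4 - (-1)/(-4) = 4 - (-1)*(-1)/4 = 4 - 1*¼ = 4 - ¼ = 15/4)
F(v(2))*T = (15/4)*(-3147) = -47205/4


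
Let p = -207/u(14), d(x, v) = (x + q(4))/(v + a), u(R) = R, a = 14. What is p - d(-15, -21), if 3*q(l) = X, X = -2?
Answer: -715/42 ≈ -17.024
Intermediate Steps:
q(l) = -⅔ (q(l) = (⅓)*(-2) = -⅔)
d(x, v) = (-⅔ + x)/(14 + v) (d(x, v) = (x - ⅔)/(v + 14) = (-⅔ + x)/(14 + v))
p = -207/14 ≈ -14.786
p - d(-15, -21) = -207/14 - (-⅔ - 15)/(14 - 21) = -207/14 - (-47)/((-7)*3) = -207/14 - (-1)*(-47)/(7*3) = -207/14 - 1*47/21 = -207/14 - 47/21 = -715/42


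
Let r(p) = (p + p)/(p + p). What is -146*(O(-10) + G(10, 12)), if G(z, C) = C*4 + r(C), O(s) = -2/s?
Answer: -35916/5 ≈ -7183.2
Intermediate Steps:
r(p) = 1 (r(p) = (2*p)/((2*p)) = (2*p)*(1/(2*p)) = 1)
G(z, C) = 1 + 4*C (G(z, C) = C*4 + 1 = 4*C + 1 = 1 + 4*C)
-146*(O(-10) + G(10, 12)) = -146*(-2/(-10) + (1 + 4*12)) = -146*(-2*(-⅒) + (1 + 48)) = -146*(⅕ + 49) = -146*246/5 = -35916/5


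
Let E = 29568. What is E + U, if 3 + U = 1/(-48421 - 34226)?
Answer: 2443458554/82647 ≈ 29565.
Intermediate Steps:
U = -247942/82647 (U = -3 + 1/(-48421 - 34226) = -3 + 1/(-82647) = -3 - 1/82647 = -247942/82647 ≈ -3.0000)
E + U = 29568 - 247942/82647 = 2443458554/82647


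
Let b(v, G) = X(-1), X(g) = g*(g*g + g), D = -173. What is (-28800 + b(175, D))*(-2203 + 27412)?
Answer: -726019200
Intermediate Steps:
X(g) = g*(g + g²) (X(g) = g*(g² + g) = g*(g + g²))
b(v, G) = 0 (b(v, G) = (-1)²*(1 - 1) = 1*0 = 0)
(-28800 + b(175, D))*(-2203 + 27412) = (-28800 + 0)*(-2203 + 27412) = -28800*25209 = -726019200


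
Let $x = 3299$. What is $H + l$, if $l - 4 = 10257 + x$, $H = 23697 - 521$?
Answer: $36736$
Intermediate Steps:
$H = 23176$
$l = 13560$ ($l = 4 + \left(10257 + 3299\right) = 4 + 13556 = 13560$)
$H + l = 23176 + 13560 = 36736$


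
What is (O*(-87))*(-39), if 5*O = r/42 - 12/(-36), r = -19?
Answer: -1131/14 ≈ -80.786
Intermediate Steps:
O = -1/42 (O = (-19/42 - 12/(-36))/5 = (-19*1/42 - 12*(-1/36))/5 = (-19/42 + ⅓)/5 = (⅕)*(-5/42) = -1/42 ≈ -0.023810)
(O*(-87))*(-39) = -1/42*(-87)*(-39) = (29/14)*(-39) = -1131/14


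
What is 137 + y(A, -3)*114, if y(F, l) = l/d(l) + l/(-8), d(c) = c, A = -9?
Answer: 1175/4 ≈ 293.75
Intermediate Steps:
y(F, l) = 1 - l/8 (y(F, l) = l/l + l/(-8) = 1 + l*(-1/8) = 1 - l/8)
137 + y(A, -3)*114 = 137 + (1 - 1/8*(-3))*114 = 137 + (1 + 3/8)*114 = 137 + (11/8)*114 = 137 + 627/4 = 1175/4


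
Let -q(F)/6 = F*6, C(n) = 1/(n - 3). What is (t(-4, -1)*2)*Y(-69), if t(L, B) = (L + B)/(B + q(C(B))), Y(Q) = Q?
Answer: 345/4 ≈ 86.250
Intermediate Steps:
C(n) = 1/(-3 + n)
q(F) = -36*F (q(F) = -6*F*6 = -36*F)
t(L, B) = (B + L)/(B - 36/(-3 + B)) (t(L, B) = (L + B)/(B - 36/(-3 + B)) = (B + L)/(B - 36/(-3 + B)))
(t(-4, -1)*2)*Y(-69) = (((-3 - 1)*(-1 - 4)/(-36 - (-3 - 1)))*2)*(-69) = ((-4*(-5)/(-36 - 1*(-4)))*2)*(-69) = ((-4*(-5)/(-36 + 4))*2)*(-69) = ((-4*(-5)/(-32))*2)*(-69) = (-1/32*(-4)*(-5)*2)*(-69) = -5/8*2*(-69) = -5/4*(-69) = 345/4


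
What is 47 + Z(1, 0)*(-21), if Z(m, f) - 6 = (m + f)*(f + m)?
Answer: -100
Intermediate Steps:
Z(m, f) = 6 + (f + m)² (Z(m, f) = 6 + (m + f)*(f + m) = 6 + (f + m)*(f + m) = 6 + (f + m)²)
47 + Z(1, 0)*(-21) = 47 + (6 + (0 + 1)²)*(-21) = 47 + (6 + 1²)*(-21) = 47 + (6 + 1)*(-21) = 47 + 7*(-21) = 47 - 147 = -100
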